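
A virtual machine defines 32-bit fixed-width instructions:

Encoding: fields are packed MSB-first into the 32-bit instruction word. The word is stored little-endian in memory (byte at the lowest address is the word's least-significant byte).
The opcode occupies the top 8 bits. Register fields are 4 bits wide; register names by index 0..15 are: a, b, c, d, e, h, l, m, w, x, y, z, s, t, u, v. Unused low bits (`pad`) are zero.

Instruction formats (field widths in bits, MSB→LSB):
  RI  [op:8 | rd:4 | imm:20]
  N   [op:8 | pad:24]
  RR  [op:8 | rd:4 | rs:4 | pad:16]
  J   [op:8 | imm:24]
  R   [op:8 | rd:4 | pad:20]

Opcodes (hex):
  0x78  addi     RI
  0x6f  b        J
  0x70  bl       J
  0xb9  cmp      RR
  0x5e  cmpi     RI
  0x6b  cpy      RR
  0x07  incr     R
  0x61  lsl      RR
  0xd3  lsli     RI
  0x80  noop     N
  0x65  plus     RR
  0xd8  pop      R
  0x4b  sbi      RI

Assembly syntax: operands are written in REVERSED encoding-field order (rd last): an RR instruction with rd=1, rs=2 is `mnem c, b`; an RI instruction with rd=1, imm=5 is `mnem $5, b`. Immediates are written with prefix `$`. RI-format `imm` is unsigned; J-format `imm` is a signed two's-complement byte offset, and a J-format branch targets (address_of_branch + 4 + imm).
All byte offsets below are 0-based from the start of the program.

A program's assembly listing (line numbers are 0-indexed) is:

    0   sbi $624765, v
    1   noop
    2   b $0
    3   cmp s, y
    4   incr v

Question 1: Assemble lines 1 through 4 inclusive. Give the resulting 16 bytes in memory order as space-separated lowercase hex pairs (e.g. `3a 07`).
00 00 00 80 00 00 00 6f 00 00 ac b9 00 00 f0 07

L1: noop op=0x80:8|pad=0:24 ⇒ 0x80000000 ⇒ little 00 00 00 80
L2: b op=0x6f:8|imm=0:24 ⇒ 0x6f000000 ⇒ little 00 00 00 6f
L3: cmp op=0xb9:8|rd=10:4|rs=12:4|pad=0:16 ⇒ 0xb9ac0000 ⇒ little 00 00 ac b9
L4: incr op=0x7:8|rd=15:4|pad=0:20 ⇒ 0x07f00000 ⇒ little 00 00 f0 07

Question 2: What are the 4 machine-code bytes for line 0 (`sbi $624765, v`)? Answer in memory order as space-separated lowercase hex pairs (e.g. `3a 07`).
7d 88 f9 4b

line 0 (sbi): pack op=0x4b:8|rd=15:4|imm=624765:20 = 0x4bf9887d; little→ 7d 88 f9 4b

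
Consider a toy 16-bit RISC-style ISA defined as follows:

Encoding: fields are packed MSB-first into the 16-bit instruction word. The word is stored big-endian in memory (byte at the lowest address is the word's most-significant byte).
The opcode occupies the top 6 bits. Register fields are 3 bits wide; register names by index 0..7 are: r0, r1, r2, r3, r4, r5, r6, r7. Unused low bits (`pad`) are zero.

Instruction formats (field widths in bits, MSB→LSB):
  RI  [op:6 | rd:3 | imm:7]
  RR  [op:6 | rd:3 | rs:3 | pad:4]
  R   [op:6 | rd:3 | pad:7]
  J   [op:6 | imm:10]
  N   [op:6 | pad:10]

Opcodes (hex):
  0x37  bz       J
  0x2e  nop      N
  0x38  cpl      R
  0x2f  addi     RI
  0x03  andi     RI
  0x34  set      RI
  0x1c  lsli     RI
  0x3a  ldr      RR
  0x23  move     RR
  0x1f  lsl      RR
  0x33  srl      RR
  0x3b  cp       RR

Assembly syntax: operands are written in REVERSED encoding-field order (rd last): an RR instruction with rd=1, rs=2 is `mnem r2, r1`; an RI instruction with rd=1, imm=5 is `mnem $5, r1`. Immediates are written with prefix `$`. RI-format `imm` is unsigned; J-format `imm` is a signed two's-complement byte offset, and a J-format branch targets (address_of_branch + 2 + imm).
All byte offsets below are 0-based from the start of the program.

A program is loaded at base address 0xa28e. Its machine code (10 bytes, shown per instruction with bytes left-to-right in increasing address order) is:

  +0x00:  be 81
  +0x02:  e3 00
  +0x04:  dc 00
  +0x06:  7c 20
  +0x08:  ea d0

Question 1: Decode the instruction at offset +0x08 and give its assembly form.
@+08  big-endian(ea d0) = 0xead0
  opcode bits[15:10]=0x3a: ldr/RR
  rd: (w>>7)&0x7=0x5 → r5
  rs: (w>>4)&0x7=0x5 → r5

ldr r5, r5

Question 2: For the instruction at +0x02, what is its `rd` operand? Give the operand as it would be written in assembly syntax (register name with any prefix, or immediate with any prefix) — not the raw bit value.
r6

@+02  big-endian(e3 00) = 0xe300
  opcode bits[15:10]=0x38: cpl/R
  rd@[9:7]=0x6 ⇒ r6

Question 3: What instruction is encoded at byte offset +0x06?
+0x06: 7c 20 ⇒ word 0x7c20 (big)
  top 6b → 0x1f → lsl [RR]
  [9:7] rd=0 = r0
  [6:4] rs=2 = r2

lsl r2, r0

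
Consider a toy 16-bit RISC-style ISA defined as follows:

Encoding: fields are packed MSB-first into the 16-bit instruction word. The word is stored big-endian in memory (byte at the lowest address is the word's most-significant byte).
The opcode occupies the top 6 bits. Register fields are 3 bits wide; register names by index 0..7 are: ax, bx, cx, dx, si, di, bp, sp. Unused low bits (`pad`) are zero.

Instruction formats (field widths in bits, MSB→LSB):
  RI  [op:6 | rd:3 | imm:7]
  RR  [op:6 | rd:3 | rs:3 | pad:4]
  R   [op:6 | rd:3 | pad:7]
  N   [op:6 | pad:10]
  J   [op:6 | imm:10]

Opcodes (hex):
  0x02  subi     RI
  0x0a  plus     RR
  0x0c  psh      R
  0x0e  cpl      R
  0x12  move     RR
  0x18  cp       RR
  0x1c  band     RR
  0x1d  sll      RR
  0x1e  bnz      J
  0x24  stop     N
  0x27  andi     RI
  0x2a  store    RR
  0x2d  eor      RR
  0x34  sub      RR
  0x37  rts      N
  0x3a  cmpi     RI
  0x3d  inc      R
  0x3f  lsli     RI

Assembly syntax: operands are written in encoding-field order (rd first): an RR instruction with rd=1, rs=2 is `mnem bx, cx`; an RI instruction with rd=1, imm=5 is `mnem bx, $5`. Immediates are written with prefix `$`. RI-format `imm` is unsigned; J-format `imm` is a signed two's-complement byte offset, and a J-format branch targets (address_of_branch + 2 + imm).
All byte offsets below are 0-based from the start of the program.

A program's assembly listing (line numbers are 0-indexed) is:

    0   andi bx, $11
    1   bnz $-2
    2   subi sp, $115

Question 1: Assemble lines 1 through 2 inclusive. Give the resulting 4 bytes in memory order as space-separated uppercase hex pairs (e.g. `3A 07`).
7B FE 0B F3

L1: bnz op=0x1e:6|imm=-2:10 ⇒ 0x7bfe ⇒ big 7b fe
L2: subi op=0x2:6|rd=7:3|imm=115:7 ⇒ 0x0bf3 ⇒ big 0b f3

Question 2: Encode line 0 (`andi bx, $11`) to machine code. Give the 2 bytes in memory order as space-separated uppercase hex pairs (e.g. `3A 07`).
0. andi fields op=0x27:6|rd=1:3|imm=11:7 → word 9c8bh → 9c 8b

9C 8B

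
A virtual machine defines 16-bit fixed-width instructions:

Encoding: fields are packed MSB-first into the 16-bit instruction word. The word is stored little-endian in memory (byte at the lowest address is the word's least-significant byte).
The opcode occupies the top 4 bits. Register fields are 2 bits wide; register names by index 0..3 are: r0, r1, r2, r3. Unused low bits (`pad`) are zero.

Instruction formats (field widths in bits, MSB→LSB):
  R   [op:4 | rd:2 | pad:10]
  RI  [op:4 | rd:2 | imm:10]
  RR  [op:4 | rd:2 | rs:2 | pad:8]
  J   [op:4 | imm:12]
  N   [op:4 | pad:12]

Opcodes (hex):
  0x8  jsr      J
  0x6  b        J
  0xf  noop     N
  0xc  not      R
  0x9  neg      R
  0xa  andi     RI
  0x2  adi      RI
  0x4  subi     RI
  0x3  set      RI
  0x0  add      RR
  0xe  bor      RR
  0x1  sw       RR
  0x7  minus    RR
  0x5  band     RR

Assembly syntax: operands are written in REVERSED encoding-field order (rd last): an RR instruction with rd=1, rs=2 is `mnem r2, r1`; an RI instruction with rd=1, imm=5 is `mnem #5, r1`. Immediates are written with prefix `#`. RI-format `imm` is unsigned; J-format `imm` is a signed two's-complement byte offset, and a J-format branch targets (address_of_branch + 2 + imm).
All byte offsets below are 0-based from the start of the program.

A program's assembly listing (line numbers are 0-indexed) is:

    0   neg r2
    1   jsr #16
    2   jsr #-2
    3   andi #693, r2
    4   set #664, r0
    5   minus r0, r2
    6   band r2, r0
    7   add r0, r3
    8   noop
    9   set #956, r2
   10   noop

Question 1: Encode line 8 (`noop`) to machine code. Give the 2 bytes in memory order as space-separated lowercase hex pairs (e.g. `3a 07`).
L8: noop op=0xf:4|pad=0:12 ⇒ 0xf000 ⇒ little 00 f0

00 f0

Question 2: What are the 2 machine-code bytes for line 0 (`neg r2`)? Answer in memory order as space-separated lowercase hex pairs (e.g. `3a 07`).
line 0 (neg): pack op=0x9:4|rd=2:2|pad=0:10 = 0x9800; little→ 00 98

00 98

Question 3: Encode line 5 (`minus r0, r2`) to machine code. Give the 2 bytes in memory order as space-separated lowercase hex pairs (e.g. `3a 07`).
00 78

line 5 (minus): pack op=0x7:4|rd=2:2|rs=0:2|pad=0:8 = 0x7800; little→ 00 78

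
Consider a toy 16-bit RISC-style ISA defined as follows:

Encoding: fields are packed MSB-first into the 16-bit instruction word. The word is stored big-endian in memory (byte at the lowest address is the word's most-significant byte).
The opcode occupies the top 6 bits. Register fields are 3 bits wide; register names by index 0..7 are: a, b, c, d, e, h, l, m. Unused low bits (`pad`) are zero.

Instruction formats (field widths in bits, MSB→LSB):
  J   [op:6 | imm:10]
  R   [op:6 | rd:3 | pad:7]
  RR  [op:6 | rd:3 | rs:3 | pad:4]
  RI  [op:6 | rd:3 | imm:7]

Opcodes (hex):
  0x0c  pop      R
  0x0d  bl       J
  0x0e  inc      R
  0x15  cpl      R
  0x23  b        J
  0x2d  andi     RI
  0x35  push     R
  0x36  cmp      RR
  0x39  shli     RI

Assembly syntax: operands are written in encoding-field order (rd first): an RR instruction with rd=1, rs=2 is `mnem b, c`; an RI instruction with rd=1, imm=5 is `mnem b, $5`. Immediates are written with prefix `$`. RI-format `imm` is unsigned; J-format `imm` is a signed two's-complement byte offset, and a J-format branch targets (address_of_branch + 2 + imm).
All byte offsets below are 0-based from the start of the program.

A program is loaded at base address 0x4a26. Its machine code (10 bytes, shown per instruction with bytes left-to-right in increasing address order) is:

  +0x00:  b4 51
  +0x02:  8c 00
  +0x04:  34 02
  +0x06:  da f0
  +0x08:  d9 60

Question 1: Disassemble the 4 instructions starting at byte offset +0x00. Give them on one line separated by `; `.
andi a, $81; b $0; bl $2; cmp h, m

off 0x00: read b4 51 as big → 0xb451
  opcode bits[15:10]=0x2d: andi/RI
  rd@[9:7]=0x0 ⇒ a
  imm@[6:0]=0x51 ⇒ $81
off 0x02: read 8c 00 as big → 0x8c00
  opcode bits[15:10]=0x23: b/J
  imm@[9:0]=0x0 ⇒ $0
off 0x04: read 34 02 as big → 0x3402
  opcode bits[15:10]=0xd: bl/J
  imm@[9:0]=0x2 ⇒ $2
off 0x06: read da f0 as big → 0xdaf0
  opcode bits[15:10]=0x36: cmp/RR
  rd@[9:7]=0x5 ⇒ h
  rs@[6:4]=0x7 ⇒ m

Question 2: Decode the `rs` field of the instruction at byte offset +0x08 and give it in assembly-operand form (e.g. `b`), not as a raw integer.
l

[08] d9 60 → 0xd960
  op=0xd960>>10=0x36 ⇒ cmp (RR)
  rd@[9:7]=0x2 ⇒ c
  rs@[6:4]=0x6 ⇒ l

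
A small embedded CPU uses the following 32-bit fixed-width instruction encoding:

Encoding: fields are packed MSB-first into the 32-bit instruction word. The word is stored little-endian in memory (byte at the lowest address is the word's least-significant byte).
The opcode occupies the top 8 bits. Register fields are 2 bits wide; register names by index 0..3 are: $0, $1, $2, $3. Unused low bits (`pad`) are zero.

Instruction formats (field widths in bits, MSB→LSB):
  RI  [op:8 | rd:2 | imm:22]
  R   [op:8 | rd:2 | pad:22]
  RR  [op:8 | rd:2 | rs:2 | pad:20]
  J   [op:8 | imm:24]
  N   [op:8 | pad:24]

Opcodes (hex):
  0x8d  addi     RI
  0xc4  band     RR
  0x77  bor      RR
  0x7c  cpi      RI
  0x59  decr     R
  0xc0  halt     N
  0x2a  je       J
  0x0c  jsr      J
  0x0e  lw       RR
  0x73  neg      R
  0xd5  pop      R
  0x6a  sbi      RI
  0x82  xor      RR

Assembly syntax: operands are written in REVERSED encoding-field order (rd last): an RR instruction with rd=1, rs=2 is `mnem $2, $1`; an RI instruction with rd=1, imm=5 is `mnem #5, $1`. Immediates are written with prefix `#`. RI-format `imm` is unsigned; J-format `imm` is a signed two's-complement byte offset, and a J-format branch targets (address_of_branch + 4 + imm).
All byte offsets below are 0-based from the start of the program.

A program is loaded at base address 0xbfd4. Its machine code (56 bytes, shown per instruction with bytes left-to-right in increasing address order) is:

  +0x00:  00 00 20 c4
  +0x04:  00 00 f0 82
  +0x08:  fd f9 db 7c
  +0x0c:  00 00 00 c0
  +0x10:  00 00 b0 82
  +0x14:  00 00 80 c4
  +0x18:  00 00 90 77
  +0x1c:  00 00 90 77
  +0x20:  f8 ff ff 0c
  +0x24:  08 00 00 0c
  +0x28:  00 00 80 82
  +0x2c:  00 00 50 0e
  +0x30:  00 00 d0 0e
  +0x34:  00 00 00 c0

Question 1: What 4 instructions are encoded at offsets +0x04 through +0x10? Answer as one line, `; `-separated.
@+04  little-endian(00 00 f0 82) = 0x82f00000
  op=0x82f00000>>24=0x82 ⇒ xor (RR)
  [23:22] rd=3 = $3
  [21:20] rs=3 = $3
@+08  little-endian(fd f9 db 7c) = 0x7cdbf9fd
  op=0x7cdbf9fd>>24=0x7c ⇒ cpi (RI)
  [23:22] rd=3 = $3
  [21:0] imm=1833469 = #1833469
@+0c  little-endian(00 00 00 c0) = 0xc0000000
  op=0xc0000000>>24=0xc0 ⇒ halt (N)
@+10  little-endian(00 00 b0 82) = 0x82b00000
  op=0x82b00000>>24=0x82 ⇒ xor (RR)
  [23:22] rd=2 = $2
  [21:20] rs=3 = $3

xor $3, $3; cpi #1833469, $3; halt; xor $3, $2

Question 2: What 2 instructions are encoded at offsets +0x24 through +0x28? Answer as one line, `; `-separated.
jsr #8; xor $0, $2

off 0x24: read 08 00 00 0c as little → 0x0c000008
  opcode bits[31:24]=0xc: jsr/J
  imm: (w>>0)&0xffffff=0x8 → #8
off 0x28: read 00 00 80 82 as little → 0x82800000
  opcode bits[31:24]=0x82: xor/RR
  rd: (w>>22)&0x3=0x2 → $2
  rs: (w>>20)&0x3=0x0 → $0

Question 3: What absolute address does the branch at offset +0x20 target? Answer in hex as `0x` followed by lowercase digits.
0xbff0

[20] f8 ff ff 0c → 0x0cfffff8
  op=0x0cfffff8>>24=0xc ⇒ jsr (J)
  imm@[23:0]=0xfffff8 (s24→-8) ⇒ #-8
  target = base 0xbfd4 + off 0x20 + 4 + imm -8 = 0xbff0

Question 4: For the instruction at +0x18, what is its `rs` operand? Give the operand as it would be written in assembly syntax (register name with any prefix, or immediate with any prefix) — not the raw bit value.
$1

[18] 00 00 90 77 → 0x77900000
  opcode bits[31:24]=0x77: bor/RR
  rd: (w>>22)&0x3=0x2 → $2
  rs: (w>>20)&0x3=0x1 → $1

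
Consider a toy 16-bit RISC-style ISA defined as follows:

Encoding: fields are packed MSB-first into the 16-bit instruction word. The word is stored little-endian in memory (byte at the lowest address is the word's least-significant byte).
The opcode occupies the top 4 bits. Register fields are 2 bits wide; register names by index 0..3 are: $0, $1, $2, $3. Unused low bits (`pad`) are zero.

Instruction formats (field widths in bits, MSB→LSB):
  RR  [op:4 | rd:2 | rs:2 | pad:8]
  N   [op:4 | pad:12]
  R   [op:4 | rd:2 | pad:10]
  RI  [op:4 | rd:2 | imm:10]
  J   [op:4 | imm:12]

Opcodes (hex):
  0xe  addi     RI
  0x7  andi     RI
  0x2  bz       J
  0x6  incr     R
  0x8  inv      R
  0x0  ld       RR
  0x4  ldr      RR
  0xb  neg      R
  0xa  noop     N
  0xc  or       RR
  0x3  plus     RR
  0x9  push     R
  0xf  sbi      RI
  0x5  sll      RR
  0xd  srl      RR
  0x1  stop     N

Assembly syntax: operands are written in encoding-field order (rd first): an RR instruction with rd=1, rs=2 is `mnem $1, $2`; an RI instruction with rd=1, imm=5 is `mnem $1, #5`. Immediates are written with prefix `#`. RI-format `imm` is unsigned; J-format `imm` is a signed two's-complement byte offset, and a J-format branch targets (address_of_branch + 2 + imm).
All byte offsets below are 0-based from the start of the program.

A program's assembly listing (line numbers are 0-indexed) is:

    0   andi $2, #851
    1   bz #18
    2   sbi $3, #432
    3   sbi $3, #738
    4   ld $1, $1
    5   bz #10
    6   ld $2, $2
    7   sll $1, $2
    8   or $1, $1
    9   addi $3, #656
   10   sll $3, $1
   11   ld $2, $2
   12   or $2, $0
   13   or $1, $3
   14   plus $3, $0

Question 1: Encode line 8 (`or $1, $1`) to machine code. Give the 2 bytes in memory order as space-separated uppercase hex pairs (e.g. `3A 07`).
L8: or op=0xc:4|rd=1:2|rs=1:2|pad=0:8 ⇒ 0xc500 ⇒ little 00 c5

00 C5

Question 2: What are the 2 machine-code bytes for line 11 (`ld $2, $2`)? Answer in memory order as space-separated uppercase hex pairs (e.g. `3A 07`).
L11: ld op=0x0:4|rd=2:2|rs=2:2|pad=0:8 ⇒ 0x0a00 ⇒ little 00 0a

00 0A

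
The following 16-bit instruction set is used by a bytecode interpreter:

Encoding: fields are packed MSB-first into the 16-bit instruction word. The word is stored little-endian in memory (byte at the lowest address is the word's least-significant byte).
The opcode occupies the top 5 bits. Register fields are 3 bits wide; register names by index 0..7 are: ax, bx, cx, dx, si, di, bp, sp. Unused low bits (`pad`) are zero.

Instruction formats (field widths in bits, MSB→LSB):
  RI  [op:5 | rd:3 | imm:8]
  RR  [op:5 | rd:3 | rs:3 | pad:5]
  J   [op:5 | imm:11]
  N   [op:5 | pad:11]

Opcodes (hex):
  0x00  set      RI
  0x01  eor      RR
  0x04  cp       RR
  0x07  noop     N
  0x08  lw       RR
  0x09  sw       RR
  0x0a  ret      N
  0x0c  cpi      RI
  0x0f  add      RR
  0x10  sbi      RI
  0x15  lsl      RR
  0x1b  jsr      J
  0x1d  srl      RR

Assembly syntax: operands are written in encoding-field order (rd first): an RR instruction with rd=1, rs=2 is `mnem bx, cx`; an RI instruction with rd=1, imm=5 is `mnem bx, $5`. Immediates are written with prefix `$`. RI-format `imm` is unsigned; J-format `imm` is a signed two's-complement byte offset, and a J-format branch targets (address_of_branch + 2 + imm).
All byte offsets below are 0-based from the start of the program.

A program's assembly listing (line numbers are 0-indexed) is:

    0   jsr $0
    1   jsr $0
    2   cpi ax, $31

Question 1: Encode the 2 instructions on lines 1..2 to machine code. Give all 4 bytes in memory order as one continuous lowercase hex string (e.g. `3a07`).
00d81f60

L1: jsr op=0x1b:5|imm=0:11 ⇒ 0xd800 ⇒ little 00 d8
L2: cpi op=0xc:5|rd=0:3|imm=31:8 ⇒ 0x601f ⇒ little 1f 60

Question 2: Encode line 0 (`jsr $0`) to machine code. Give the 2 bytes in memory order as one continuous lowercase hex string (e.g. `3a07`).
L0: jsr op=0x1b:5|imm=0:11 ⇒ 0xd800 ⇒ little 00 d8

00d8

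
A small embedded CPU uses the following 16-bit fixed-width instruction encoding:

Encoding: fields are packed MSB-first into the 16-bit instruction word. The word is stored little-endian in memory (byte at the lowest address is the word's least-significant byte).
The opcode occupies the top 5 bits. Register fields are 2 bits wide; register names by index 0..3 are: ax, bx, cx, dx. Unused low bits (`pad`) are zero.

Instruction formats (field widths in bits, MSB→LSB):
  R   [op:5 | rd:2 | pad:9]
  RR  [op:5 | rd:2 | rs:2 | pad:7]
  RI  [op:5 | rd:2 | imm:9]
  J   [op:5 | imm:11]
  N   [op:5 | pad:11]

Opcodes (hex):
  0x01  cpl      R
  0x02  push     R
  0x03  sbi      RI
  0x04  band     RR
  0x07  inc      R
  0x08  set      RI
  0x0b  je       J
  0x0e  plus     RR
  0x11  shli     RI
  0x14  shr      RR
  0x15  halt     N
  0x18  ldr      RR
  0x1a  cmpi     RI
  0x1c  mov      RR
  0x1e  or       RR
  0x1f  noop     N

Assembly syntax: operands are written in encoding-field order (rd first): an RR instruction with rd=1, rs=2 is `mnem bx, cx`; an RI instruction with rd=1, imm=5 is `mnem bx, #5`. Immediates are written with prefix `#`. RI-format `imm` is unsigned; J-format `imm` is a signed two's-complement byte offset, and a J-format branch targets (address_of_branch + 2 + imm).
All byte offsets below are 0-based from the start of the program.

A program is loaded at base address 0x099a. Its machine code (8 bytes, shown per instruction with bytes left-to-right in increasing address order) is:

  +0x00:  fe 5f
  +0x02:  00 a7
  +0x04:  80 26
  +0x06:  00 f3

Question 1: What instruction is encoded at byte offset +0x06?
+0x06: 00 f3 ⇒ word 0xf300 (little)
  op=0xf300>>11=0x1e ⇒ or (RR)
  [10:9] rd=1 = bx
  [8:7] rs=2 = cx

or bx, cx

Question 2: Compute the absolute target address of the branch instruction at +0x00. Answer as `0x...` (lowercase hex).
0x099a

[00] fe 5f → 0x5ffe
  opcode bits[15:11]=0xb: je/J
  [10:0] imm=2046 (s11→-2) = #-2
  target = base 0x099a + off 0x00 + 2 + imm -2 = 0x099a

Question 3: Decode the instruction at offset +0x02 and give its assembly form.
shr dx, cx

+0x02: 00 a7 ⇒ word 0xa700 (little)
  op=0xa700>>11=0x14 ⇒ shr (RR)
  rd: (w>>9)&0x3=0x3 → dx
  rs: (w>>7)&0x3=0x2 → cx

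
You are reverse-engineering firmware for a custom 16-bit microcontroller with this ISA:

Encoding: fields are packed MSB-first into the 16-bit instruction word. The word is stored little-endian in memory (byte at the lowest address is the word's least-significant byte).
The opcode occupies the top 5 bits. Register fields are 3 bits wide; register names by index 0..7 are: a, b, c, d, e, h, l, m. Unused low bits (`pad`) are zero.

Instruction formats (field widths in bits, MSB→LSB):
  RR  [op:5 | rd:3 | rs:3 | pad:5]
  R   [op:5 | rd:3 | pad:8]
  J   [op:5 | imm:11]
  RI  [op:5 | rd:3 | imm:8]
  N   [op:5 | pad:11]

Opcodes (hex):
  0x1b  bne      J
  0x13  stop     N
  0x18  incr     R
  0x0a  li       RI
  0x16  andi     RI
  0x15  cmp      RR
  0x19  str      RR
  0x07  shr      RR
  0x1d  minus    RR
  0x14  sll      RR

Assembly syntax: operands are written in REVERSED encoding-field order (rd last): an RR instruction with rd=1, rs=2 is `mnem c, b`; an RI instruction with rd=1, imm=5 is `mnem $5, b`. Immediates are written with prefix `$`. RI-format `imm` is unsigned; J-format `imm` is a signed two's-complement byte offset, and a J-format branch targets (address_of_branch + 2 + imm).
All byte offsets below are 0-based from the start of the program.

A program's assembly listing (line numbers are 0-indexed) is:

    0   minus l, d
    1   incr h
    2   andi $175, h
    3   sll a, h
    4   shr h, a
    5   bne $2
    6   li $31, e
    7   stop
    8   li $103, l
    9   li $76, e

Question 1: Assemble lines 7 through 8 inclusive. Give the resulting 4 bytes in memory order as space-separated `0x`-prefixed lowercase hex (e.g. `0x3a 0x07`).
line 7 (stop): pack op=0x13:5|pad=0:11 = 0x9800; little→ 00 98
line 8 (li): pack op=0xa:5|rd=6:3|imm=103:8 = 0x5667; little→ 67 56

0x00 0x98 0x67 0x56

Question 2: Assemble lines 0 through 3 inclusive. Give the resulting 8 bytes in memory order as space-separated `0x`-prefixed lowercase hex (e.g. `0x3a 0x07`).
0. minus fields op=0x1d:5|rd=3:3|rs=6:3|pad=0:5 → word ebc0h → c0 eb
1. incr fields op=0x18:5|rd=5:3|pad=0:8 → word c500h → 00 c5
2. andi fields op=0x16:5|rd=5:3|imm=175:8 → word b5afh → af b5
3. sll fields op=0x14:5|rd=5:3|rs=0:3|pad=0:5 → word a500h → 00 a5

0xc0 0xeb 0x00 0xc5 0xaf 0xb5 0x00 0xa5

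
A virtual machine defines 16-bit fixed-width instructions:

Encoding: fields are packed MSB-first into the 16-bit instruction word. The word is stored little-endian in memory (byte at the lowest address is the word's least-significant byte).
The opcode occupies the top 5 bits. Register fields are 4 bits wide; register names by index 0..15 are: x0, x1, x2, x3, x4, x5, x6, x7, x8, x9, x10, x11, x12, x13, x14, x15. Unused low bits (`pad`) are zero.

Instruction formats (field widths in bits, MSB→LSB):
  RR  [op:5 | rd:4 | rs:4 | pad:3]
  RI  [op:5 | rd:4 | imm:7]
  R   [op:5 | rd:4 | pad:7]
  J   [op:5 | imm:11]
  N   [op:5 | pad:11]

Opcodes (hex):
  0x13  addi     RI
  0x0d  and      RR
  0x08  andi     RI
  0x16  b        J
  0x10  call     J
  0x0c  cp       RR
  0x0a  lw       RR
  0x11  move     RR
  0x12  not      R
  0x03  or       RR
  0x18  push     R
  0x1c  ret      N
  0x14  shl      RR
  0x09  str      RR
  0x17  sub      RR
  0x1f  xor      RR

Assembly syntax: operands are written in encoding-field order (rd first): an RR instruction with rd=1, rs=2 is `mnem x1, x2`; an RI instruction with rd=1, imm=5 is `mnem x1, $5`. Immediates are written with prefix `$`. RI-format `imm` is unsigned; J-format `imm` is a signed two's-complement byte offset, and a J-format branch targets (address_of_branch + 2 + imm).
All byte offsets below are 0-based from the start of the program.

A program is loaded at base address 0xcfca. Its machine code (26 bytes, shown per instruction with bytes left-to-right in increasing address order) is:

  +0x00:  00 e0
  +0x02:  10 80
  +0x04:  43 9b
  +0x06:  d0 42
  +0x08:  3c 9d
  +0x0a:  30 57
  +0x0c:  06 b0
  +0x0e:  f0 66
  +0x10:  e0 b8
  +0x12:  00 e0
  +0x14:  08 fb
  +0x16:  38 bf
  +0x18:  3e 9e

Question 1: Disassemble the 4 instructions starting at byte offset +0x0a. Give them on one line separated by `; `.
lw x14, x6; b $6; cp x13, x14; sub x1, x12

+0x0a: 30 57 ⇒ word 0x5730 (little)
  top 5b → 0xa → lw [RR]
  [10:7] rd=14 = x14
  [6:3] rs=6 = x6
+0x0c: 06 b0 ⇒ word 0xb006 (little)
  top 5b → 0x16 → b [J]
  [10:0] imm=6 = $6
+0x0e: f0 66 ⇒ word 0x66f0 (little)
  top 5b → 0xc → cp [RR]
  [10:7] rd=13 = x13
  [6:3] rs=14 = x14
+0x10: e0 b8 ⇒ word 0xb8e0 (little)
  top 5b → 0x17 → sub [RR]
  [10:7] rd=1 = x1
  [6:3] rs=12 = x12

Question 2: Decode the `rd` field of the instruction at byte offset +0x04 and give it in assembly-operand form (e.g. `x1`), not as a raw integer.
off 0x04: read 43 9b as little → 0x9b43
  top 5b → 0x13 → addi [RI]
  [10:7] rd=6 = x6
  [6:0] imm=67 = $67

x6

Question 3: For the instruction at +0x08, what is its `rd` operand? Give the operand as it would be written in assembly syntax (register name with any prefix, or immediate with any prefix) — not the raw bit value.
off 0x08: read 3c 9d as little → 0x9d3c
  top 5b → 0x13 → addi [RI]
  [10:7] rd=10 = x10
  [6:0] imm=60 = $60

x10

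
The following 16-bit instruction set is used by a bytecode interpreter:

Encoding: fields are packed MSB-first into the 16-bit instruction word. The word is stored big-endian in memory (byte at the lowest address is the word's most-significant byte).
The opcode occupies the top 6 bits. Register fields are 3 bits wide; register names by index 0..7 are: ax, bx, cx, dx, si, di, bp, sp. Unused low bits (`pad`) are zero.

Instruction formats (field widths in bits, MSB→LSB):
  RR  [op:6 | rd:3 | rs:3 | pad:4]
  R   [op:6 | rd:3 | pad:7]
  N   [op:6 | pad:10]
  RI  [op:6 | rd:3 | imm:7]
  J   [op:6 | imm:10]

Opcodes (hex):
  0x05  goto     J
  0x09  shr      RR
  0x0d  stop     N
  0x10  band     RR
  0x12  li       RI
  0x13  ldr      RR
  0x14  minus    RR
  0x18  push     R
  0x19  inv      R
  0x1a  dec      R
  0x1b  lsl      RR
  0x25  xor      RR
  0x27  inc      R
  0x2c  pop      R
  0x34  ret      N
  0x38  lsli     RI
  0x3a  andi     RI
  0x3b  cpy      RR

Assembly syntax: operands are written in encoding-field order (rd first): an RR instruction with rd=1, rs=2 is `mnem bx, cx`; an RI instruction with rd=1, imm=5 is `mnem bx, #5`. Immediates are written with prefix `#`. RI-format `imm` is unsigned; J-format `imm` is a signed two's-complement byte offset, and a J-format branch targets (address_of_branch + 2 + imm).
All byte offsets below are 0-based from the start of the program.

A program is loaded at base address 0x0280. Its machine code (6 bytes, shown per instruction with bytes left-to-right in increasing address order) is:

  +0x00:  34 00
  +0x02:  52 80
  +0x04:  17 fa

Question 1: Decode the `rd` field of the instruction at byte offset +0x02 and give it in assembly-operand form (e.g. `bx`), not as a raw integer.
di

off 0x02: read 52 80 as big → 0x5280
  opcode bits[15:10]=0x14: minus/RR
  rd@[9:7]=0x5 ⇒ di
  rs@[6:4]=0x0 ⇒ ax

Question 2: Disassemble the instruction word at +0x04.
goto #-6

@+04  big-endian(17 fa) = 0x17fa
  op=0x17fa>>10=0x5 ⇒ goto (J)
  imm@[9:0]=0x3fa (s10→-6) ⇒ #-6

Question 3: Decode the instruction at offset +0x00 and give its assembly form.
stop

@+00  big-endian(34 00) = 0x3400
  op=0x3400>>10=0xd ⇒ stop (N)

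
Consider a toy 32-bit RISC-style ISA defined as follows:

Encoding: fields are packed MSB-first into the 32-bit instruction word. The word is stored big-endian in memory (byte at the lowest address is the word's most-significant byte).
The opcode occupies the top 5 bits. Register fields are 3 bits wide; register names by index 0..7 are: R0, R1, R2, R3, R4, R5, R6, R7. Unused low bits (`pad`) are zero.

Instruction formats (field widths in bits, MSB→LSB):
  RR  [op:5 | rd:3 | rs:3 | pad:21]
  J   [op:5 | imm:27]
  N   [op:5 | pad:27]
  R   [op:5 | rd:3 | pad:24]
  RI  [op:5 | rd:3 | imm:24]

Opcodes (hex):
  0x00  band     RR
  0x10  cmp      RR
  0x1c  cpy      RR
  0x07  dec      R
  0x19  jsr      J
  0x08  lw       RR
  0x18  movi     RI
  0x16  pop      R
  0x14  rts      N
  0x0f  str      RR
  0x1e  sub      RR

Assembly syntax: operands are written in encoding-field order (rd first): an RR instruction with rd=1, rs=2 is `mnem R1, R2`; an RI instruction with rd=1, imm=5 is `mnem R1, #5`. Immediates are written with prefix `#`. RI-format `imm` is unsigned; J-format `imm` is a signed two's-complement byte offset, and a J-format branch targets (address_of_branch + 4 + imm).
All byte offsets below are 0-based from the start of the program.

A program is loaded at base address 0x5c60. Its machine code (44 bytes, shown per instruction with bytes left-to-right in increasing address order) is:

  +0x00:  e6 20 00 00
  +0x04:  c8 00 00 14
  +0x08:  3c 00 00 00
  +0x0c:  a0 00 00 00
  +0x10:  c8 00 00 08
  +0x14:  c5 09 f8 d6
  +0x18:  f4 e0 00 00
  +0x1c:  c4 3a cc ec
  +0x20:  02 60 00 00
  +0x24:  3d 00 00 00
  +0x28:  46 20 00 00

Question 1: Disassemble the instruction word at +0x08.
+0x08: 3c 00 00 00 ⇒ word 0x3c000000 (big)
  top 5b → 0x7 → dec [R]
  rd: (w>>24)&0x7=0x4 → R4

dec R4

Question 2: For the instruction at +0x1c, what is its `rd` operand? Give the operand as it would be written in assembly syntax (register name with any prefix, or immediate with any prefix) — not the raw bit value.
off 0x1c: read c4 3a cc ec as big → 0xc43accec
  opcode bits[31:27]=0x18: movi/RI
  [26:24] rd=4 = R4
  [23:0] imm=3853548 = #3853548

R4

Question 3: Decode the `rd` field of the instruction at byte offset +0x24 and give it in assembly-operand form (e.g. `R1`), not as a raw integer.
[24] 3d 00 00 00 → 0x3d000000
  op=0x3d000000>>27=0x7 ⇒ dec (R)
  rd@[26:24]=0x5 ⇒ R5

R5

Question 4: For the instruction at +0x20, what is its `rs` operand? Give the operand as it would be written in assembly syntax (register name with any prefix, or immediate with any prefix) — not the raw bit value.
@+20  big-endian(02 60 00 00) = 0x02600000
  op=0x02600000>>27=0x0 ⇒ band (RR)
  rd@[26:24]=0x2 ⇒ R2
  rs@[23:21]=0x3 ⇒ R3

R3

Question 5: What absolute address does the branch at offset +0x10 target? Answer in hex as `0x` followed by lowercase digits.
0x5c7c

@+10  big-endian(c8 00 00 08) = 0xc8000008
  op=0xc8000008>>27=0x19 ⇒ jsr (J)
  imm: (w>>0)&0x7ffffff=0x8 → #8
  target = base 0x5c60 + off 0x10 + 4 + imm 8 = 0x5c7c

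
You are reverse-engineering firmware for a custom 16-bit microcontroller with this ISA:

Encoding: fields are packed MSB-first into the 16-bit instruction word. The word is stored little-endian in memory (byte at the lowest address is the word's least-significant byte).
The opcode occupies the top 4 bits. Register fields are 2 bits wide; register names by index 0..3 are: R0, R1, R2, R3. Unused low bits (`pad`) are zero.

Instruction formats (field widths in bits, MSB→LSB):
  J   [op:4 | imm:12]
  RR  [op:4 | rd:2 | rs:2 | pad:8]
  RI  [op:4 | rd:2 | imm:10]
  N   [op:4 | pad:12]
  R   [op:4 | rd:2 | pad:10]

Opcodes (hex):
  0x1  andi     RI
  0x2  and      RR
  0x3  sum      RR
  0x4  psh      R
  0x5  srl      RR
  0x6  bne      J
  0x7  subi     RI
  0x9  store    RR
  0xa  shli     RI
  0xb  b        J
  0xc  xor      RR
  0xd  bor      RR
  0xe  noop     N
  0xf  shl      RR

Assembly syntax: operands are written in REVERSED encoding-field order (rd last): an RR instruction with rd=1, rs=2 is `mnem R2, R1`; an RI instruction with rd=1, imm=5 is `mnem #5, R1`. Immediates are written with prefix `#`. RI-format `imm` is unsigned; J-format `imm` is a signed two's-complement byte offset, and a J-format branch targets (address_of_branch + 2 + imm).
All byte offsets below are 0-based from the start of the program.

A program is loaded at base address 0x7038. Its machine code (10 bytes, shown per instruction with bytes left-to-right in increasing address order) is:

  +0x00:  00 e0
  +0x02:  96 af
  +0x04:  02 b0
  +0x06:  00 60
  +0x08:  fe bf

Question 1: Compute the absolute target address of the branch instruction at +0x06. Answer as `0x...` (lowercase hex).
0x7040

+0x06: 00 60 ⇒ word 0x6000 (little)
  opcode bits[15:12]=0x6: bne/J
  imm@[11:0]=0x0 ⇒ #0
  target = base 0x7038 + off 0x06 + 2 + imm 0 = 0x7040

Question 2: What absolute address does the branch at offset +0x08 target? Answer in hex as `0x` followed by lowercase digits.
+0x08: fe bf ⇒ word 0xbffe (little)
  op=0xbffe>>12=0xb ⇒ b (J)
  imm: (w>>0)&0xfff=0xffe (s12→-2) → #-2
  target = base 0x7038 + off 0x08 + 2 + imm -2 = 0x7040

0x7040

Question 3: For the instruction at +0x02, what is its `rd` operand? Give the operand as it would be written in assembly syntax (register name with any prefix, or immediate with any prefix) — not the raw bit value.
R3

+0x02: 96 af ⇒ word 0xaf96 (little)
  op=0xaf96>>12=0xa ⇒ shli (RI)
  rd: (w>>10)&0x3=0x3 → R3
  imm: (w>>0)&0x3ff=0x396 → #918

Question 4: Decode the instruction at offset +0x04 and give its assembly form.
@+04  little-endian(02 b0) = 0xb002
  opcode bits[15:12]=0xb: b/J
  imm@[11:0]=0x2 ⇒ #2

b #2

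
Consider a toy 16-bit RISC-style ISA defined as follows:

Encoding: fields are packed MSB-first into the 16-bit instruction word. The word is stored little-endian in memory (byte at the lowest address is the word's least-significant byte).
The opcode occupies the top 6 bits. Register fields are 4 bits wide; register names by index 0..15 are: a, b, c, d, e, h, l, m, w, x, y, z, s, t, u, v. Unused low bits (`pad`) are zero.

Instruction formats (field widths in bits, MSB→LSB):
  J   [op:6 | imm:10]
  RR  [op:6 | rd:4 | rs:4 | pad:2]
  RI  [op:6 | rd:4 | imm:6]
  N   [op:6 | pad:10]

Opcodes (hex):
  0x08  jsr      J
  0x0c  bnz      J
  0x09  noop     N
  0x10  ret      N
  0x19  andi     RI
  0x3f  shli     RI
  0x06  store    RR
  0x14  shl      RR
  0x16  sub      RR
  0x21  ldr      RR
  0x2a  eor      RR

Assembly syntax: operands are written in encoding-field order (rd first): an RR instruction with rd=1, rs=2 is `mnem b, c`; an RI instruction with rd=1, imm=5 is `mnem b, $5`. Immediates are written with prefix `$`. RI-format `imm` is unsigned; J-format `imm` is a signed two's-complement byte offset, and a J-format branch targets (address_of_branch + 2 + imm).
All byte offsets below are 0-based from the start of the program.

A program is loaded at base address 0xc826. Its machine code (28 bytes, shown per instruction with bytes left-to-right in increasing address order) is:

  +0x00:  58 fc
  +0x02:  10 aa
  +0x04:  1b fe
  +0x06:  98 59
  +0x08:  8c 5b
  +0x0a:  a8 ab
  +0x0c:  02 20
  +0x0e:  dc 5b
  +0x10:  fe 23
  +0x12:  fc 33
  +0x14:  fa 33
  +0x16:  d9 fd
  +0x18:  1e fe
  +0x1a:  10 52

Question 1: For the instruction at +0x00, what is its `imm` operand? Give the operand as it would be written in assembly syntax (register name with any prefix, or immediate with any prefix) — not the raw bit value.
$24

[00] 58 fc → 0xfc58
  op=0xfc58>>10=0x3f ⇒ shli (RI)
  rd@[9:6]=0x1 ⇒ b
  imm@[5:0]=0x18 ⇒ $24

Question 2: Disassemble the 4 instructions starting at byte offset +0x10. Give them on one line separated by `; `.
@+10  little-endian(fe 23) = 0x23fe
  opcode bits[15:10]=0x8: jsr/J
  imm@[9:0]=0x3fe (s10→-2) ⇒ $-2
@+12  little-endian(fc 33) = 0x33fc
  opcode bits[15:10]=0xc: bnz/J
  imm@[9:0]=0x3fc (s10→-4) ⇒ $-4
@+14  little-endian(fa 33) = 0x33fa
  opcode bits[15:10]=0xc: bnz/J
  imm@[9:0]=0x3fa (s10→-6) ⇒ $-6
@+16  little-endian(d9 fd) = 0xfdd9
  opcode bits[15:10]=0x3f: shli/RI
  rd@[9:6]=0x7 ⇒ m
  imm@[5:0]=0x19 ⇒ $25

jsr $-2; bnz $-4; bnz $-6; shli m, $25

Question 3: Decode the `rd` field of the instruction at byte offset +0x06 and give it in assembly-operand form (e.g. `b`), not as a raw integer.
+0x06: 98 59 ⇒ word 0x5998 (little)
  top 6b → 0x16 → sub [RR]
  rd: (w>>6)&0xf=0x6 → l
  rs: (w>>2)&0xf=0x6 → l

l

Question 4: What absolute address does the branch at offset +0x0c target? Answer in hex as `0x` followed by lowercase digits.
+0x0c: 02 20 ⇒ word 0x2002 (little)
  op=0x2002>>10=0x8 ⇒ jsr (J)
  imm@[9:0]=0x2 ⇒ $2
  target = base 0xc826 + off 0x0c + 2 + imm 2 = 0xc836

0xc836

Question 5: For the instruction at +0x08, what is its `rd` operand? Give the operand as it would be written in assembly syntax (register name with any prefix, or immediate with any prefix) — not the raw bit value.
u

@+08  little-endian(8c 5b) = 0x5b8c
  op=0x5b8c>>10=0x16 ⇒ sub (RR)
  rd@[9:6]=0xe ⇒ u
  rs@[5:2]=0x3 ⇒ d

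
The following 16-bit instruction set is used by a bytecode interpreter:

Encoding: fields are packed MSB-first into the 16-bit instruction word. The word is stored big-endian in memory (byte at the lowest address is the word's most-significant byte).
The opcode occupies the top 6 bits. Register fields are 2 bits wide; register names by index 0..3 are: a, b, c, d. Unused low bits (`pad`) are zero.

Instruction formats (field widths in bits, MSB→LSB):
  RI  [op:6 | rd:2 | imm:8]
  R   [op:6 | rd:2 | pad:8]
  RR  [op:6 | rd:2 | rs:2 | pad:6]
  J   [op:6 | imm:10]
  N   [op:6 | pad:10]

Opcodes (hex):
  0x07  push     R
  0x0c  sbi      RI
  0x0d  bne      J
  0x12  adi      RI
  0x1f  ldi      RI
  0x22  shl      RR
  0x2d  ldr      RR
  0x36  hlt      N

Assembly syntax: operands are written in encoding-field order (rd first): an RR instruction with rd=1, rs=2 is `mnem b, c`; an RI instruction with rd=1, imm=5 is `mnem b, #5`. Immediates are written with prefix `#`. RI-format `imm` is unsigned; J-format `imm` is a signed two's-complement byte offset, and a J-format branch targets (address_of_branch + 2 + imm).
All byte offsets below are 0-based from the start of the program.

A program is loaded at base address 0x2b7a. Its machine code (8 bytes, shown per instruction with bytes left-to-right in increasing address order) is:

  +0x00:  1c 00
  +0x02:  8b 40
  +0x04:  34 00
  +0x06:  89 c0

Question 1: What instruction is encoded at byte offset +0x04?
bne #0

+0x04: 34 00 ⇒ word 0x3400 (big)
  opcode bits[15:10]=0xd: bne/J
  imm: (w>>0)&0x3ff=0x0 → #0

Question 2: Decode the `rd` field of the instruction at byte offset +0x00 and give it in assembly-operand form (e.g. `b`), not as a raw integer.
+0x00: 1c 00 ⇒ word 0x1c00 (big)
  top 6b → 0x7 → push [R]
  rd@[9:8]=0x0 ⇒ a

a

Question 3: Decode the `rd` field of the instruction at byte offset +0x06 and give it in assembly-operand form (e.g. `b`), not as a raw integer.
@+06  big-endian(89 c0) = 0x89c0
  op=0x89c0>>10=0x22 ⇒ shl (RR)
  rd: (w>>8)&0x3=0x1 → b
  rs: (w>>6)&0x3=0x3 → d

b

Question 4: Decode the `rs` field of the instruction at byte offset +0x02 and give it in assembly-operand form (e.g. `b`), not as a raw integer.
[02] 8b 40 → 0x8b40
  opcode bits[15:10]=0x22: shl/RR
  [9:8] rd=3 = d
  [7:6] rs=1 = b

b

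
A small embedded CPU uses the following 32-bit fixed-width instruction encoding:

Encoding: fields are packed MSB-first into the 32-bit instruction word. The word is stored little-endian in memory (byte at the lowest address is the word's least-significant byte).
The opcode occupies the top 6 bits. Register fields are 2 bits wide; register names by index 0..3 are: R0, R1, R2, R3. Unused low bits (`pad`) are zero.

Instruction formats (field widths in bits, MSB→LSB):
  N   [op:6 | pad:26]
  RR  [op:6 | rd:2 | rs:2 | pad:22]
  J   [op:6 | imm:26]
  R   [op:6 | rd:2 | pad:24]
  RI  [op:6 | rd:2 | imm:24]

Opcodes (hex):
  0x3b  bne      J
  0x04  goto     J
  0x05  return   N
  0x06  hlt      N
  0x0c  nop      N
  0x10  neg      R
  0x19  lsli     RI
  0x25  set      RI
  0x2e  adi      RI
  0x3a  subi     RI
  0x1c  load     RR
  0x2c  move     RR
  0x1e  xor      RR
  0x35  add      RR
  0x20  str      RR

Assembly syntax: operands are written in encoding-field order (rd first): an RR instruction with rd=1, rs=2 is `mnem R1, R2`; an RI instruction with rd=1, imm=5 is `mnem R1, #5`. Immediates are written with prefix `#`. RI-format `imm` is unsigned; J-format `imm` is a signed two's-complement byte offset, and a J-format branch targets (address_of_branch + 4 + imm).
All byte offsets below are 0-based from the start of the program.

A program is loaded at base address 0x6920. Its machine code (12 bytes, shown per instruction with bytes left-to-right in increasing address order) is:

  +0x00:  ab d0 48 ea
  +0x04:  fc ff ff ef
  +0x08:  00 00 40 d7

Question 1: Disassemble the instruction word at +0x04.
bne #-4

+0x04: fc ff ff ef ⇒ word 0xeffffffc (little)
  op=0xeffffffc>>26=0x3b ⇒ bne (J)
  imm@[25:0]=0x3fffffc (s26→-4) ⇒ #-4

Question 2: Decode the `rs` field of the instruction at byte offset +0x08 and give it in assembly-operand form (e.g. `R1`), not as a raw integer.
+0x08: 00 00 40 d7 ⇒ word 0xd7400000 (little)
  opcode bits[31:26]=0x35: add/RR
  rd@[25:24]=0x3 ⇒ R3
  rs@[23:22]=0x1 ⇒ R1

R1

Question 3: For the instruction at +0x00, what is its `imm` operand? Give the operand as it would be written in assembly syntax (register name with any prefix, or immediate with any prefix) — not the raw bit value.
#4772011

off 0x00: read ab d0 48 ea as little → 0xea48d0ab
  opcode bits[31:26]=0x3a: subi/RI
  [25:24] rd=2 = R2
  [23:0] imm=4772011 = #4772011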